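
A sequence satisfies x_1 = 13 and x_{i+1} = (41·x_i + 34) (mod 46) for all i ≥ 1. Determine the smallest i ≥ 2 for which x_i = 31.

Computing terms: x_1 = 13, x_2 = 15, x_3 = 5, x_4 = 9, x_5 = 35, x_6 = 43, x_7 = 3, x_8 = 19, x_9 = 31, x_{10} = 17, x_{11} = 41, x_{12} = 13.
The sequence repeats with period 11.
The value 31 first appears (with i ≥ 2) at x_9.

9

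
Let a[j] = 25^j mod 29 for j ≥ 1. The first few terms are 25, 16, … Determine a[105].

1

Computing terms: a[1] = 25,  a[2] = 16,  a[3] = 23,  a[4] = 24,  a[5] = 20,  a[6] = 7,  a[7] = 1,  a[8] = 25.
The sequence repeats with period 7.
(105 - 1) mod 7 = 6, so a[105] = a[7] = 1.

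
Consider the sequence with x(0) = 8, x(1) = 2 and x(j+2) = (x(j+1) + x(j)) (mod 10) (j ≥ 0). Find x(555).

6

Listing terms: x(0) = 8; x(1) = 2; x(2) = 0; x(3) = 2; x(4) = 2; x(5) = 4; x(6) = 6; x(7) = 0; x(8) = 6; x(9) = 6; x(10) = 2; x(11) = 8; x(12) = 0; x(13) = 8; x(14) = 8; x(15) = 6; x(16) = 4; x(17) = 0; x(18) = 4; x(19) = 4; x(20) = 8; x(21) = 2.
The sequence repeats with period 20.
So x(555) = x(0 + ((555-0) mod 20)) = x(15) = 6.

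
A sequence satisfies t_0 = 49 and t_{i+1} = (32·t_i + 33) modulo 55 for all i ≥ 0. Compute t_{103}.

28

We have t_0 = 49; t_1 = 6; t_2 = 5; t_3 = 28; t_4 = 49.
Since t_4 = t_0 = 49, the sequence is periodic with period 4.
So t_{103} = t_{0 + ((103-0) mod 4)} = t_3 = 28.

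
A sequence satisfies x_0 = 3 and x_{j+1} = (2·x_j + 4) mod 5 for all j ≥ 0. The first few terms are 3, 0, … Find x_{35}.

2

x_0 = 3, x_1 = 0, x_2 = 4, x_3 = 2, x_4 = 3.
Since x_4 = x_0 = 3, the sequence is periodic with period 4.
(35 - 0) mod 4 = 3, so x_{35} = x_3 = 2.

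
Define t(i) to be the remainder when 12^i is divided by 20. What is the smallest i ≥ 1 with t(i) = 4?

2

t(0) = 1; t(1) = 12; t(2) = 4; t(3) = 8; t(4) = 16; t(5) = 12.
Since t(5) = t(1) = 12, the sequence is eventually periodic: after a pre-period of length 1 it cycles with period 4.
The value 4 first appears (with i ≥ 1) at t(2).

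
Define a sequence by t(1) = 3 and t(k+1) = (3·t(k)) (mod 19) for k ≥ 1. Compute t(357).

We have t(1) = 3; t(2) = 9; t(3) = 8; t(4) = 5; t(5) = 15; t(6) = 7; t(7) = 2; t(8) = 6; t(9) = 18; t(10) = 16; t(11) = 10; t(12) = 11; t(13) = 14; t(14) = 4; t(15) = 12; t(16) = 17; t(17) = 13; t(18) = 1; t(19) = 3.
The sequence repeats with period 18.
So t(357) = t(1 + ((357-1) mod 18)) = t(15) = 12.

12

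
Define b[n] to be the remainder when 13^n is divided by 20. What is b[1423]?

We have b[0] = 1,  b[1] = 13,  b[2] = 9,  b[3] = 17,  b[4] = 1.
Since b[4] = b[0] = 1, the sequence is periodic with period 4.
(1423 - 0) mod 4 = 3, so b[1423] = b[3] = 17.

17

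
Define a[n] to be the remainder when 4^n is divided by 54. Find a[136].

Computing terms: a[1] = 4; a[2] = 16; a[3] = 10; a[4] = 40; a[5] = 52; a[6] = 46; a[7] = 22; a[8] = 34; a[9] = 28; a[10] = 4.
The sequence repeats with period 9.
So a[136] = a[1 + ((136-1) mod 9)] = a[1] = 4.

4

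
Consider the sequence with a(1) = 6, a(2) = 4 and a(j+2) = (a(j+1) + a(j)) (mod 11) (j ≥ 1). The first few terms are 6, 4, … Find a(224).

Computing terms: a(1) = 6, a(2) = 4, a(3) = 10, a(4) = 3, a(5) = 2, a(6) = 5, a(7) = 7, a(8) = 1, a(9) = 8, a(10) = 9, a(11) = 6, a(12) = 4.
The sequence repeats with period 10.
So a(224) = a(1 + ((224-1) mod 10)) = a(4) = 3.

3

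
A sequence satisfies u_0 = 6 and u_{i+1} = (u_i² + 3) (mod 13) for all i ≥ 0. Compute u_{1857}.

3

Listing terms: u_0 = 6,  u_1 = 0,  u_2 = 3,  u_3 = 12,  u_4 = 4,  u_5 = 6.
The sequence repeats with period 5.
(1857 - 0) mod 5 = 2, so u_{1857} = u_2 = 3.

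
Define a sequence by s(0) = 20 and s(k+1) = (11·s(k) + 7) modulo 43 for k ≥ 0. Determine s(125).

9

Computing terms: s(0) = 20, s(1) = 12, s(2) = 10, s(3) = 31, s(4) = 4, s(5) = 8, s(6) = 9, s(7) = 20.
The sequence repeats with period 7.
So s(125) = s(0 + ((125-0) mod 7)) = s(6) = 9.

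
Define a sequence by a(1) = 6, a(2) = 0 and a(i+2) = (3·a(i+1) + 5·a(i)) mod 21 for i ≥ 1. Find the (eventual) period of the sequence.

3

a(1) = 6; a(2) = 0; a(3) = 9; a(4) = 6; a(5) = 0.
The sequence repeats with period 3.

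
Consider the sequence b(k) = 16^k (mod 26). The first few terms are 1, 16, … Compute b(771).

14

Computing terms: b(0) = 1; b(1) = 16; b(2) = 22; b(3) = 14; b(4) = 16.
Since b(4) = b(1) = 16, the sequence is eventually periodic: after a pre-period of length 1 it cycles with period 3.
For k ≥ 1, b(k) depends only on (k - 1) mod 3. (771 - 1) mod 3 = 2, so b(771) = b(3) = 14.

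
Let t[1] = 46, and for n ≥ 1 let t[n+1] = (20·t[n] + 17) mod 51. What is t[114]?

19

t[1] = 46,  t[2] = 19,  t[3] = 40,  t[4] = 1,  t[5] = 37,  t[6] = 43,  t[7] = 10,  t[8] = 13,  t[9] = 22,  t[10] = 49,  t[11] = 28,  t[12] = 16,  t[13] = 31,  t[14] = 25,  t[15] = 7,  t[16] = 4,  t[17] = 46.
Since t[17] = t[1] = 46, the sequence is periodic with period 16.
(114 - 1) mod 16 = 1, so t[114] = t[2] = 19.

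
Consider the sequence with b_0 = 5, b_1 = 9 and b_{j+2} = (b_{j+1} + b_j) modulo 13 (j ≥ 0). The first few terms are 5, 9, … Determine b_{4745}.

b_0 = 5; b_1 = 9; b_2 = 1; b_3 = 10; b_4 = 11; b_5 = 8; b_6 = 6; b_7 = 1; b_8 = 7; b_9 = 8; b_{10} = 2; b_{11} = 10; b_{12} = 12; b_{13} = 9; b_{14} = 8; b_{15} = 4; b_{16} = 12; b_{17} = 3; b_{18} = 2; b_{19} = 5; b_{20} = 7; b_{21} = 12; b_{22} = 6; b_{23} = 5; b_{24} = 11; b_{25} = 3; b_{26} = 1; b_{27} = 4; b_{28} = 5; b_{29} = 9.
The sequence repeats with period 28.
So b_{4745} = b_{0 + ((4745-0) mod 28)} = b_{13} = 9.

9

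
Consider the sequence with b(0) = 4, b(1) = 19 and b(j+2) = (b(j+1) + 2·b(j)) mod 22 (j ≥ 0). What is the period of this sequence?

10

Computing terms: b(0) = 4,  b(1) = 19,  b(2) = 5,  b(3) = 21,  b(4) = 9,  b(5) = 7,  b(6) = 3,  b(7) = 17,  b(8) = 1,  b(9) = 13,  b(10) = 15,  b(11) = 19,  b(12) = 5.
Since (b(11), b(12)) = (b(1), b(2)) = (19, 5) (two consecutive terms determine the rest), the sequence is eventually periodic: after a pre-period of length 1 it cycles with period 10.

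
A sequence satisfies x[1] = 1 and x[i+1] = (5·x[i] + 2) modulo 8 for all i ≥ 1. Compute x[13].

1

Listing terms: x[1] = 1; x[2] = 7; x[3] = 5; x[4] = 3; x[5] = 1.
Since x[5] = x[1] = 1, the sequence is periodic with period 4.
(13 - 1) mod 4 = 0, so x[13] = x[1] = 1.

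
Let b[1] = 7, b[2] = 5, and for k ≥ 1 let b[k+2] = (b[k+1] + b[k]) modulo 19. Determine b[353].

0

b[1] = 7,  b[2] = 5,  b[3] = 12,  b[4] = 17,  b[5] = 10,  b[6] = 8,  b[7] = 18,  b[8] = 7,  b[9] = 6,  b[10] = 13,  b[11] = 0,  b[12] = 13,  b[13] = 13,  b[14] = 7,  b[15] = 1,  b[16] = 8,  b[17] = 9,  b[18] = 17,  b[19] = 7,  b[20] = 5.
Since (b[19], b[20]) = (b[1], b[2]) = (7, 5) (two consecutive terms determine the rest), the sequence is periodic with period 18.
(353 - 1) mod 18 = 10, so b[353] = b[11] = 0.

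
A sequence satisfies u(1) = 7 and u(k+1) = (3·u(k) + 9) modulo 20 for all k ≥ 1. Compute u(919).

19

Computing terms: u(1) = 7,  u(2) = 10,  u(3) = 19,  u(4) = 6,  u(5) = 7.
The sequence repeats with period 4.
(919 - 1) mod 4 = 2, so u(919) = u(3) = 19.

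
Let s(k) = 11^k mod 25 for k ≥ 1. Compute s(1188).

6

We have s(1) = 11,  s(2) = 21,  s(3) = 6,  s(4) = 16,  s(5) = 1,  s(6) = 11.
Since s(6) = s(1) = 11, the sequence is periodic with period 5.
So s(1188) = s(1 + ((1188-1) mod 5)) = s(3) = 6.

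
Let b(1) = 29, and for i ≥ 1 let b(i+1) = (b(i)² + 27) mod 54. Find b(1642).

We have b(1) = 29,  b(2) = 4,  b(3) = 43,  b(4) = 40,  b(5) = 7,  b(6) = 22,  b(7) = 25,  b(8) = 4.
Since b(8) = b(2) = 4, the sequence is eventually periodic: after a pre-period of length 1 it cycles with period 6.
For i ≥ 2, b(i) depends only on (i - 2) mod 6. (1642 - 2) mod 6 = 2, so b(1642) = b(4) = 40.

40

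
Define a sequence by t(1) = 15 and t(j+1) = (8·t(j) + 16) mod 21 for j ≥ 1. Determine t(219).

Computing terms: t(1) = 15,  t(2) = 10,  t(3) = 12,  t(4) = 7,  t(5) = 9,  t(6) = 4,  t(7) = 6,  t(8) = 1,  t(9) = 3,  t(10) = 19,  t(11) = 0,  t(12) = 16,  t(13) = 18,  t(14) = 13,  t(15) = 15.
Since t(15) = t(1) = 15, the sequence is periodic with period 14.
(219 - 1) mod 14 = 8, so t(219) = t(9) = 3.

3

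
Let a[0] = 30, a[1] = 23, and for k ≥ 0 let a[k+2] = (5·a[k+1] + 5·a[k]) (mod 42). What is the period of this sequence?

24

Listing terms: a[0] = 30; a[1] = 23; a[2] = 13; a[3] = 12; a[4] = 41; a[5] = 13; a[6] = 18; a[7] = 29; a[8] = 25; a[9] = 18; a[10] = 5; a[11] = 31; a[12] = 12; a[13] = 5; a[14] = 1; a[15] = 30; a[16] = 29; a[17] = 1; a[18] = 24; a[19] = 41; a[20] = 31; a[21] = 24; a[22] = 23; a[23] = 25; a[24] = 30; a[25] = 23.
The sequence repeats with period 24.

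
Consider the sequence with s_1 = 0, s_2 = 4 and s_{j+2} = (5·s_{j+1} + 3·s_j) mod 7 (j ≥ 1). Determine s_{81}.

6

Computing terms: s_1 = 0, s_2 = 4, s_3 = 6, s_4 = 0, s_5 = 4.
Since (s_4, s_5) = (s_1, s_2) = (0, 4) (two consecutive terms determine the rest), the sequence is periodic with period 3.
(81 - 1) mod 3 = 2, so s_{81} = s_3 = 6.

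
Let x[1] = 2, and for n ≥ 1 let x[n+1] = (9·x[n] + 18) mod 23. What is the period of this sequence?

Computing terms: x[1] = 2; x[2] = 13; x[3] = 20; x[4] = 14; x[5] = 6; x[6] = 3; x[7] = 22; x[8] = 9; x[9] = 7; x[10] = 12; x[11] = 11; x[12] = 2.
Since x[12] = x[1] = 2, the sequence is periodic with period 11.

11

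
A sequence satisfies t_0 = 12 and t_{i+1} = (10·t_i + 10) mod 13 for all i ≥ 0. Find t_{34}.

5

We have t_0 = 12,  t_1 = 0,  t_2 = 10,  t_3 = 6,  t_4 = 5,  t_5 = 8,  t_6 = 12.
Since t_6 = t_0 = 12, the sequence is periodic with period 6.
(34 - 0) mod 6 = 4, so t_{34} = t_4 = 5.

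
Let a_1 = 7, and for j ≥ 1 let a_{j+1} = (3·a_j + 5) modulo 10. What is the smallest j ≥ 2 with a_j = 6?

2

Listing terms: a_1 = 7, a_2 = 6, a_3 = 3, a_4 = 4, a_5 = 7.
The sequence repeats with period 4.
The value 6 first appears (with j ≥ 2) at a_2.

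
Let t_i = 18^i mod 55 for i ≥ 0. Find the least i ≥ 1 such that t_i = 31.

8

t_0 = 1,  t_1 = 18,  t_2 = 49,  t_3 = 2,  t_4 = 36,  t_5 = 43,  t_6 = 4,  t_7 = 17,  t_8 = 31,  t_9 = 8,  t_{10} = 34,  t_{11} = 7,  t_{12} = 16,  t_{13} = 13,  t_{14} = 14,  t_{15} = 32,  t_{16} = 26,  t_{17} = 28,  t_{18} = 9,  t_{19} = 52,  t_{20} = 1.
Since t_{20} = t_0 = 1, the sequence is periodic with period 20.
The value 31 first appears (with i ≥ 1) at t_8.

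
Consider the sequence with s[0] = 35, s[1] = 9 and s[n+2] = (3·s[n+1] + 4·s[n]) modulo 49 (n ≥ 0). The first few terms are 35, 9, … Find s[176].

13

s[0] = 35, s[1] = 9, s[2] = 20, s[3] = 47, s[4] = 25, s[5] = 18, s[6] = 7, s[7] = 44, s[8] = 13, s[9] = 19, s[10] = 11, s[11] = 11, s[12] = 28, s[13] = 30, s[14] = 6, s[15] = 40, s[16] = 46, s[17] = 4, s[18] = 0, s[19] = 16, s[20] = 48, s[21] = 12, s[22] = 32, s[23] = 46, s[24] = 21, s[25] = 2, s[26] = 41, s[27] = 33, s[28] = 18, s[29] = 39, s[30] = 42, s[31] = 37, s[32] = 34, s[33] = 5, s[34] = 4, s[35] = 32, s[36] = 14, s[37] = 23, s[38] = 27, s[39] = 26, s[40] = 39, s[41] = 25, s[42] = 35, s[43] = 9.
The sequence repeats with period 42.
So s[176] = s[0 + ((176-0) mod 42)] = s[8] = 13.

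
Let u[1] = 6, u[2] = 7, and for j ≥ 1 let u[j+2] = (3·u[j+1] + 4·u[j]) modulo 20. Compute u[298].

Computing terms: u[1] = 6, u[2] = 7, u[3] = 5, u[4] = 3, u[5] = 9, u[6] = 19, u[7] = 13, u[8] = 15, u[9] = 17, u[10] = 11, u[11] = 1, u[12] = 7, u[13] = 5.
Since (u[12], u[13]) = (u[2], u[3]) = (7, 5) (two consecutive terms determine the rest), the sequence is eventually periodic: after a pre-period of length 1 it cycles with period 10.
For j ≥ 2, u[j] depends only on (j - 2) mod 10. (298 - 2) mod 10 = 6, so u[298] = u[8] = 15.

15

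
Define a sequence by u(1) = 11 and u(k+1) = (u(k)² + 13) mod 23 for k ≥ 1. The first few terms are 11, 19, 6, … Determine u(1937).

2

u(1) = 11; u(2) = 19; u(3) = 6; u(4) = 3; u(5) = 22; u(6) = 14; u(7) = 2; u(8) = 17; u(9) = 3.
Since u(9) = u(4) = 3, the sequence is eventually periodic: after a pre-period of length 3 it cycles with period 5.
For k ≥ 4, u(k) depends only on (k - 4) mod 5. (1937 - 4) mod 5 = 3, so u(1937) = u(7) = 2.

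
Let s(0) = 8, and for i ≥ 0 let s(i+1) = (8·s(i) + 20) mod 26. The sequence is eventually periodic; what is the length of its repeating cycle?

4

We have s(0) = 8,  s(1) = 6,  s(2) = 16,  s(3) = 18,  s(4) = 8.
Since s(4) = s(0) = 8, the sequence is periodic with period 4.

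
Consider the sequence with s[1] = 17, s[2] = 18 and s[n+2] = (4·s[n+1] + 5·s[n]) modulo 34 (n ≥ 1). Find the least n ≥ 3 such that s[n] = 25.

Computing terms: s[1] = 17,  s[2] = 18,  s[3] = 21,  s[4] = 4,  s[5] = 19,  s[6] = 28,  s[7] = 3,  s[8] = 16,  s[9] = 11,  s[10] = 22,  s[11] = 7,  s[12] = 2,  s[13] = 9,  s[14] = 12,  s[15] = 25,  s[16] = 24,  s[17] = 17,  s[18] = 18.
Since (s[17], s[18]) = (s[1], s[2]) = (17, 18) (two consecutive terms determine the rest), the sequence is periodic with period 16.
The value 25 first appears (with n ≥ 3) at s[15].

15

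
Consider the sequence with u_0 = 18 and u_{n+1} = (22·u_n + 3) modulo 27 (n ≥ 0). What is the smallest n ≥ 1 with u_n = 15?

5

u_0 = 18,  u_1 = 21,  u_2 = 6,  u_3 = 0,  u_4 = 3,  u_5 = 15,  u_6 = 9,  u_7 = 12,  u_8 = 24,  u_9 = 18.
The sequence repeats with period 9.
The value 15 first appears (with n ≥ 1) at u_5.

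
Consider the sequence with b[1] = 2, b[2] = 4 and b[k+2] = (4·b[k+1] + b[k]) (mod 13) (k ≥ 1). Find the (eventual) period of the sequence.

28

Listing terms: b[1] = 2; b[2] = 4; b[3] = 5; b[4] = 11; b[5] = 10; b[6] = 12; b[7] = 6; b[8] = 10; b[9] = 7; b[10] = 12; b[11] = 3; b[12] = 11; b[13] = 8; b[14] = 4; b[15] = 11; b[16] = 9; b[17] = 8; b[18] = 2; b[19] = 3; b[20] = 1; b[21] = 7; b[22] = 3; b[23] = 6; b[24] = 1; b[25] = 10; b[26] = 2; b[27] = 5; b[28] = 9; b[29] = 2; b[30] = 4.
The sequence repeats with period 28.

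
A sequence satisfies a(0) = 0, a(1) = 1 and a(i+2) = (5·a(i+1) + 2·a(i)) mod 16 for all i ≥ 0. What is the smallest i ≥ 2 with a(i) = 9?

a(0) = 0, a(1) = 1, a(2) = 5, a(3) = 11, a(4) = 1, a(5) = 11, a(6) = 9, a(7) = 3, a(8) = 1, a(9) = 11.
Since (a(8), a(9)) = (a(4), a(5)) = (1, 11) (two consecutive terms determine the rest), the sequence is eventually periodic: after a pre-period of length 4 it cycles with period 4.
The value 9 first appears (with i ≥ 2) at a(6).

6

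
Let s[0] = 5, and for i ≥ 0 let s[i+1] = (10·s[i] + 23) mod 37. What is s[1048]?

We have s[0] = 5; s[1] = 36; s[2] = 13; s[3] = 5.
The sequence repeats with period 3.
(1048 - 0) mod 3 = 1, so s[1048] = s[1] = 36.

36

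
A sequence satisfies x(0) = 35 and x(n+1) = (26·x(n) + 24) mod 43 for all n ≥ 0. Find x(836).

Computing terms: x(0) = 35,  x(1) = 31,  x(2) = 13,  x(3) = 18,  x(4) = 19,  x(5) = 2,  x(6) = 33,  x(7) = 22,  x(8) = 37,  x(9) = 40,  x(10) = 32,  x(11) = 39,  x(12) = 6,  x(13) = 8,  x(14) = 17,  x(15) = 36,  x(16) = 14,  x(17) = 1,  x(18) = 7,  x(19) = 34,  x(20) = 5,  x(21) = 25,  x(22) = 29,  x(23) = 4,  x(24) = 42,  x(25) = 41,  x(26) = 15,  x(27) = 27,  x(28) = 38,  x(29) = 23,  x(30) = 20,  x(31) = 28,  x(32) = 21,  x(33) = 11,  x(34) = 9,  x(35) = 0,  x(36) = 24,  x(37) = 3,  x(38) = 16,  x(39) = 10,  x(40) = 26,  x(41) = 12,  x(42) = 35.
Since x(42) = x(0) = 35, the sequence is periodic with period 42.
(836 - 0) mod 42 = 38, so x(836) = x(38) = 16.

16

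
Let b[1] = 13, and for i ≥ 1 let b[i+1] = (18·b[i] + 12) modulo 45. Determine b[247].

30

Computing terms: b[1] = 13, b[2] = 21, b[3] = 30, b[4] = 12, b[5] = 3, b[6] = 21.
Since b[6] = b[2] = 21, the sequence is eventually periodic: after a pre-period of length 1 it cycles with period 4.
For i ≥ 2, b[i] depends only on (i - 2) mod 4. (247 - 2) mod 4 = 1, so b[247] = b[3] = 30.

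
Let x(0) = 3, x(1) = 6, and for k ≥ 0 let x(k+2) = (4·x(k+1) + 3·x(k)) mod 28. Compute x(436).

27

We have x(0) = 3, x(1) = 6, x(2) = 5, x(3) = 10, x(4) = 27, x(5) = 26, x(6) = 17, x(7) = 6, x(8) = 19, x(9) = 10, x(10) = 13, x(11) = 26, x(12) = 3, x(13) = 6.
The sequence repeats with period 12.
(436 - 0) mod 12 = 4, so x(436) = x(4) = 27.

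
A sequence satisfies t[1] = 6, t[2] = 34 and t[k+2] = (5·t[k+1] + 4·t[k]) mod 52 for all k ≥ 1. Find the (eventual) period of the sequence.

42

Computing terms: t[1] = 6, t[2] = 34, t[3] = 38, t[4] = 14, t[5] = 14, t[6] = 22, t[7] = 10, t[8] = 34, t[9] = 2, t[10] = 42, t[11] = 10, t[12] = 10, t[13] = 38, t[14] = 22, t[15] = 2, t[16] = 46, t[17] = 30, t[18] = 22, t[19] = 22, t[20] = 42, t[21] = 38, t[22] = 46, t[23] = 18, t[24] = 14, t[25] = 38, t[26] = 38, t[27] = 30, t[28] = 42, t[29] = 18, t[30] = 50, t[31] = 10, t[32] = 42, t[33] = 42, t[34] = 14, t[35] = 30, t[36] = 50, t[37] = 6, t[38] = 22, t[39] = 30, t[40] = 30, t[41] = 10, t[42] = 14, t[43] = 6, t[44] = 34.
Since (t[43], t[44]) = (t[1], t[2]) = (6, 34) (two consecutive terms determine the rest), the sequence is periodic with period 42.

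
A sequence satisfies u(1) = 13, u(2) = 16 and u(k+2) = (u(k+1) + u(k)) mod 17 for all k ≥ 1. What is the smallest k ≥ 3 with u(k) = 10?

13

Computing terms: u(1) = 13, u(2) = 16, u(3) = 12, u(4) = 11, u(5) = 6, u(6) = 0, u(7) = 6, u(8) = 6, u(9) = 12, u(10) = 1, u(11) = 13, u(12) = 14, u(13) = 10, u(14) = 7, u(15) = 0, u(16) = 7, u(17) = 7, u(18) = 14, u(19) = 4, u(20) = 1, u(21) = 5, u(22) = 6, u(23) = 11, u(24) = 0, u(25) = 11, u(26) = 11, u(27) = 5, u(28) = 16, u(29) = 4, u(30) = 3, u(31) = 7, u(32) = 10, u(33) = 0, u(34) = 10, u(35) = 10, u(36) = 3, u(37) = 13, u(38) = 16.
The sequence repeats with period 36.
The value 10 first appears (with k ≥ 3) at u(13).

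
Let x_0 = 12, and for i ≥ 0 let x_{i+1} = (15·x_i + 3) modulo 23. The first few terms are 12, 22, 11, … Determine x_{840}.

Listing terms: x_0 = 12,  x_1 = 22,  x_2 = 11,  x_3 = 7,  x_4 = 16,  x_5 = 13,  x_6 = 14,  x_7 = 6,  x_8 = 1,  x_9 = 18,  x_{10} = 20,  x_{11} = 4,  x_{12} = 17,  x_{13} = 5,  x_{14} = 9,  x_{15} = 0,  x_{16} = 3,  x_{17} = 2,  x_{18} = 10,  x_{19} = 15,  x_{20} = 21,  x_{21} = 19,  x_{22} = 12.
Since x_{22} = x_0 = 12, the sequence is periodic with period 22.
(840 - 0) mod 22 = 4, so x_{840} = x_4 = 16.

16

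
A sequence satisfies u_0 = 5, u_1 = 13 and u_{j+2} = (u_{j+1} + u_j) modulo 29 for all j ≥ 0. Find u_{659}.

Computing terms: u_0 = 5, u_1 = 13, u_2 = 18, u_3 = 2, u_4 = 20, u_5 = 22, u_6 = 13, u_7 = 6, u_8 = 19, u_9 = 25, u_{10} = 15, u_{11} = 11, u_{12} = 26, u_{13} = 8, u_{14} = 5, u_{15} = 13.
The sequence repeats with period 14.
(659 - 0) mod 14 = 1, so u_{659} = u_1 = 13.

13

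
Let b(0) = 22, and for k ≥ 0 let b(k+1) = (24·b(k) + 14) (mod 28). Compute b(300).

22

We have b(0) = 22; b(1) = 10; b(2) = 2; b(3) = 6; b(4) = 18; b(5) = 26; b(6) = 22.
Since b(6) = b(0) = 22, the sequence is periodic with period 6.
(300 - 0) mod 6 = 0, so b(300) = b(0) = 22.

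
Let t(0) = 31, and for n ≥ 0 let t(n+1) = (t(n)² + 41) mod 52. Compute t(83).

Listing terms: t(0) = 31, t(1) = 14, t(2) = 29, t(3) = 50, t(4) = 45, t(5) = 38, t(6) = 29.
Since t(6) = t(2) = 29, the sequence is eventually periodic: after a pre-period of length 2 it cycles with period 4.
For n ≥ 2, t(n) depends only on (n - 2) mod 4. (83 - 2) mod 4 = 1, so t(83) = t(3) = 50.

50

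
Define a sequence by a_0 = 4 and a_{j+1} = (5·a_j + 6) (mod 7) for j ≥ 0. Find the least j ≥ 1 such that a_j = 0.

We have a_0 = 4; a_1 = 5; a_2 = 3; a_3 = 0; a_4 = 6; a_5 = 1; a_6 = 4.
The sequence repeats with period 6.
The value 0 first appears (with j ≥ 1) at a_3.

3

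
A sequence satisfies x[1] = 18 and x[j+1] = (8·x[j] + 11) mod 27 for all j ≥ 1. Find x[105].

9

Computing terms: x[1] = 18, x[2] = 20, x[3] = 9, x[4] = 2, x[5] = 0, x[6] = 11, x[7] = 18.
The sequence repeats with period 6.
(105 - 1) mod 6 = 2, so x[105] = x[3] = 9.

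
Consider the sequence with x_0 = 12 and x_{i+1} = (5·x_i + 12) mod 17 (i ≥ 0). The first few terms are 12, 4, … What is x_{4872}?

Listing terms: x_0 = 12,  x_1 = 4,  x_2 = 15,  x_3 = 2,  x_4 = 5,  x_5 = 3,  x_6 = 10,  x_7 = 11,  x_8 = 16,  x_9 = 7,  x_{10} = 13,  x_{11} = 9,  x_{12} = 6,  x_{13} = 8,  x_{14} = 1,  x_{15} = 0,  x_{16} = 12.
Since x_{16} = x_0 = 12, the sequence is periodic with period 16.
(4872 - 0) mod 16 = 8, so x_{4872} = x_8 = 16.

16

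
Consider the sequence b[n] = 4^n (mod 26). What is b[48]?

14

Computing terms: b[1] = 4; b[2] = 16; b[3] = 12; b[4] = 22; b[5] = 10; b[6] = 14; b[7] = 4.
The sequence repeats with period 6.
So b[48] = b[1 + ((48-1) mod 6)] = b[6] = 14.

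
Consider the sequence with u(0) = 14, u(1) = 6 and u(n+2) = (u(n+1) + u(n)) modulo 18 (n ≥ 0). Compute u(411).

Listing terms: u(0) = 14, u(1) = 6, u(2) = 2, u(3) = 8, u(4) = 10, u(5) = 0, u(6) = 10, u(7) = 10, u(8) = 2, u(9) = 12, u(10) = 14, u(11) = 8, u(12) = 4, u(13) = 12, u(14) = 16, u(15) = 10, u(16) = 8, u(17) = 0, u(18) = 8, u(19) = 8, u(20) = 16, u(21) = 6, u(22) = 4, u(23) = 10, u(24) = 14, u(25) = 6.
Since (u(24), u(25)) = (u(0), u(1)) = (14, 6) (two consecutive terms determine the rest), the sequence is periodic with period 24.
So u(411) = u(0 + ((411-0) mod 24)) = u(3) = 8.

8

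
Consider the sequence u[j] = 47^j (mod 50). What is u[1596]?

21

Listing terms: u[1] = 47,  u[2] = 9,  u[3] = 23,  u[4] = 31,  u[5] = 7,  u[6] = 29,  u[7] = 13,  u[8] = 11,  u[9] = 17,  u[10] = 49,  u[11] = 3,  u[12] = 41,  u[13] = 27,  u[14] = 19,  u[15] = 43,  u[16] = 21,  u[17] = 37,  u[18] = 39,  u[19] = 33,  u[20] = 1,  u[21] = 47.
The sequence repeats with period 20.
(1596 - 1) mod 20 = 15, so u[1596] = u[16] = 21.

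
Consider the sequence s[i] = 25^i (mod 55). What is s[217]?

Computing terms: s[0] = 1; s[1] = 25; s[2] = 20; s[3] = 5; s[4] = 15; s[5] = 45; s[6] = 25.
Since s[6] = s[1] = 25, the sequence is eventually periodic: after a pre-period of length 1 it cycles with period 5.
For i ≥ 1, s[i] depends only on (i - 1) mod 5. (217 - 1) mod 5 = 1, so s[217] = s[2] = 20.

20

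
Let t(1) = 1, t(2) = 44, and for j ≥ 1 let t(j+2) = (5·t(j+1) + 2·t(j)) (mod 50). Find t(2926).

16

t(1) = 1; t(2) = 44; t(3) = 22; t(4) = 48; t(5) = 34; t(6) = 16; t(7) = 48; t(8) = 22; t(9) = 6; t(10) = 24; t(11) = 32; t(12) = 8; t(13) = 4; t(14) = 36; t(15) = 38; t(16) = 12; t(17) = 36; t(18) = 4; t(19) = 42; t(20) = 18; t(21) = 24; t(22) = 6; t(23) = 28; t(24) = 2; t(25) = 16; t(26) = 34; t(27) = 2; t(28) = 28; t(29) = 44; t(30) = 26; t(31) = 18; t(32) = 42; t(33) = 46; t(34) = 14; t(35) = 12; t(36) = 38; t(37) = 14; t(38) = 46; t(39) = 8; t(40) = 32; t(41) = 26; t(42) = 44; t(43) = 22.
Since (t(42), t(43)) = (t(2), t(3)) = (44, 22) (two consecutive terms determine the rest), the sequence is eventually periodic: after a pre-period of length 1 it cycles with period 40.
For j ≥ 2, t(j) depends only on (j - 2) mod 40. (2926 - 2) mod 40 = 4, so t(2926) = t(6) = 16.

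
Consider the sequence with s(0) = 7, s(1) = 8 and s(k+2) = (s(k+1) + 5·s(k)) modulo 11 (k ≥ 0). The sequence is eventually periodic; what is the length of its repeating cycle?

40

Listing terms: s(0) = 7, s(1) = 8, s(2) = 10, s(3) = 6, s(4) = 1, s(5) = 9, s(6) = 3, s(7) = 4, s(8) = 8, s(9) = 6, s(10) = 2, s(11) = 10, s(12) = 9, s(13) = 4, s(14) = 5, s(15) = 3, s(16) = 6, s(17) = 10, s(18) = 7, s(19) = 2, s(20) = 4, s(21) = 3, s(22) = 1, s(23) = 5, s(24) = 10, s(25) = 2, s(26) = 8, s(27) = 7, s(28) = 3, s(29) = 5, s(30) = 9, s(31) = 1, s(32) = 2, s(33) = 7, s(34) = 6, s(35) = 8, s(36) = 5, s(37) = 1, s(38) = 4, s(39) = 9, s(40) = 7, s(41) = 8.
The sequence repeats with period 40.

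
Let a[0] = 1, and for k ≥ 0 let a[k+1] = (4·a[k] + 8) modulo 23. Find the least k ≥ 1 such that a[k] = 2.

3

Listing terms: a[0] = 1,  a[1] = 12,  a[2] = 10,  a[3] = 2,  a[4] = 16,  a[5] = 3,  a[6] = 20,  a[7] = 19,  a[8] = 15,  a[9] = 22,  a[10] = 4,  a[11] = 1.
Since a[11] = a[0] = 1, the sequence is periodic with period 11.
The value 2 first appears (with k ≥ 1) at a[3].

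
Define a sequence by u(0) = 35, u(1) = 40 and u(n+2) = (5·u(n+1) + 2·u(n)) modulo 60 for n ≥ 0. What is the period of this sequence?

We have u(0) = 35,  u(1) = 40,  u(2) = 30,  u(3) = 50,  u(4) = 10,  u(5) = 30,  u(6) = 50.
Since (u(5), u(6)) = (u(2), u(3)) = (30, 50) (two consecutive terms determine the rest), the sequence is eventually periodic: after a pre-period of length 2 it cycles with period 3.

3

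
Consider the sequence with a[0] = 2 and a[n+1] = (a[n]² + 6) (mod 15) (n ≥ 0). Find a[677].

1

Computing terms: a[0] = 2; a[1] = 10; a[2] = 1; a[3] = 7; a[4] = 10.
Since a[4] = a[1] = 10, the sequence is eventually periodic: after a pre-period of length 1 it cycles with period 3.
For n ≥ 1, a[n] depends only on (n - 1) mod 3. (677 - 1) mod 3 = 1, so a[677] = a[2] = 1.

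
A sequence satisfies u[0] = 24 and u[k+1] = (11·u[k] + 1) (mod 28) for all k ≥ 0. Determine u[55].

13

u[0] = 24; u[1] = 13; u[2] = 4; u[3] = 17; u[4] = 20; u[5] = 25; u[6] = 24.
The sequence repeats with period 6.
(55 - 0) mod 6 = 1, so u[55] = u[1] = 13.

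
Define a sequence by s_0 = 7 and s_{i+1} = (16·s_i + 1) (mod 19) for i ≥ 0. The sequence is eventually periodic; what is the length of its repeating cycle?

We have s_0 = 7, s_1 = 18, s_2 = 4, s_3 = 8, s_4 = 15, s_5 = 13, s_6 = 0, s_7 = 1, s_8 = 17, s_9 = 7.
Since s_9 = s_0 = 7, the sequence is periodic with period 9.

9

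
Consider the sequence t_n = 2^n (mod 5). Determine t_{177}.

Listing terms: t_0 = 1; t_1 = 2; t_2 = 4; t_3 = 3; t_4 = 1.
Since t_4 = t_0 = 1, the sequence is periodic with period 4.
So t_{177} = t_{0 + ((177-0) mod 4)} = t_1 = 2.

2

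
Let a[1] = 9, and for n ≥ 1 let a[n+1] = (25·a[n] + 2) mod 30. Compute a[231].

7

a[1] = 9,  a[2] = 17,  a[3] = 7,  a[4] = 27,  a[5] = 17.
Since a[5] = a[2] = 17, the sequence is eventually periodic: after a pre-period of length 1 it cycles with period 3.
For n ≥ 2, a[n] depends only on (n - 2) mod 3. (231 - 2) mod 3 = 1, so a[231] = a[3] = 7.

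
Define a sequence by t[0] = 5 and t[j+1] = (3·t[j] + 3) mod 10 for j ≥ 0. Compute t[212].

Listing terms: t[0] = 5,  t[1] = 8,  t[2] = 7,  t[3] = 4,  t[4] = 5.
The sequence repeats with period 4.
So t[212] = t[0 + ((212-0) mod 4)] = t[0] = 5.

5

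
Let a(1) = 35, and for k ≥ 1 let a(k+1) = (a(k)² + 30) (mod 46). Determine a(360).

25

We have a(1) = 35, a(2) = 13, a(3) = 15, a(4) = 25, a(5) = 11, a(6) = 13.
Since a(6) = a(2) = 13, the sequence is eventually periodic: after a pre-period of length 1 it cycles with period 4.
For k ≥ 2, a(k) depends only on (k - 2) mod 4. (360 - 2) mod 4 = 2, so a(360) = a(4) = 25.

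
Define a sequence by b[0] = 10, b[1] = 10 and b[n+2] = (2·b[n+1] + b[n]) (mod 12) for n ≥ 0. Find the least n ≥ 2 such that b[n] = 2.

We have b[0] = 10, b[1] = 10, b[2] = 6, b[3] = 10, b[4] = 2, b[5] = 2, b[6] = 6, b[7] = 2, b[8] = 10, b[9] = 10.
The sequence repeats with period 8.
The value 2 first appears (with n ≥ 2) at b[4].

4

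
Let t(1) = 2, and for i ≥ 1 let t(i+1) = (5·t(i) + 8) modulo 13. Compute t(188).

4

We have t(1) = 2, t(2) = 5, t(3) = 7, t(4) = 4, t(5) = 2.
The sequence repeats with period 4.
(188 - 1) mod 4 = 3, so t(188) = t(4) = 4.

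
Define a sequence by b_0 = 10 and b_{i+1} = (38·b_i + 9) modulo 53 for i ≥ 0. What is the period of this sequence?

Computing terms: b_0 = 10; b_1 = 18; b_2 = 4; b_3 = 2; b_4 = 32; b_5 = 6; b_6 = 25; b_7 = 5; b_8 = 40; b_9 = 45; b_{10} = 23; b_{11} = 35; b_{12} = 14; b_{13} = 11; b_{14} = 3; b_{15} = 17; b_{16} = 19; b_{17} = 42; b_{18} = 15; b_{19} = 49; b_{20} = 16; b_{21} = 34; b_{22} = 29; b_{23} = 51; b_{24} = 39; b_{25} = 7; b_{26} = 10.
The sequence repeats with period 26.

26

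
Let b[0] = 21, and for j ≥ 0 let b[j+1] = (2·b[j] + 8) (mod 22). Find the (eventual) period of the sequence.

10

Listing terms: b[0] = 21,  b[1] = 6,  b[2] = 20,  b[3] = 4,  b[4] = 16,  b[5] = 18,  b[6] = 0,  b[7] = 8,  b[8] = 2,  b[9] = 12,  b[10] = 10,  b[11] = 6.
Since b[11] = b[1] = 6, the sequence is eventually periodic: after a pre-period of length 1 it cycles with period 10.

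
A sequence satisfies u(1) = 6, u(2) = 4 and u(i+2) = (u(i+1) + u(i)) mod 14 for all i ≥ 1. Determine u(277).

10

Listing terms: u(1) = 6,  u(2) = 4,  u(3) = 10,  u(4) = 0,  u(5) = 10,  u(6) = 10,  u(7) = 6,  u(8) = 2,  u(9) = 8,  u(10) = 10,  u(11) = 4,  u(12) = 0,  u(13) = 4,  u(14) = 4,  u(15) = 8,  u(16) = 12,  u(17) = 6,  u(18) = 4.
The sequence repeats with period 16.
(277 - 1) mod 16 = 4, so u(277) = u(5) = 10.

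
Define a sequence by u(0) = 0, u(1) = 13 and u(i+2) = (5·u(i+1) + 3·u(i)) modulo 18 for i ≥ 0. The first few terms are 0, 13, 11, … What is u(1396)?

Listing terms: u(0) = 0; u(1) = 13; u(2) = 11; u(3) = 4; u(4) = 17; u(5) = 7; u(6) = 14; u(7) = 1; u(8) = 11; u(9) = 4.
Since (u(8), u(9)) = (u(2), u(3)) = (11, 4) (two consecutive terms determine the rest), the sequence is eventually periodic: after a pre-period of length 2 it cycles with period 6.
For i ≥ 2, u(i) depends only on (i - 2) mod 6. (1396 - 2) mod 6 = 2, so u(1396) = u(4) = 17.

17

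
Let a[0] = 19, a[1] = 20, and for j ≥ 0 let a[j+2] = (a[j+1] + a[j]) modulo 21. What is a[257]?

20

Computing terms: a[0] = 19, a[1] = 20, a[2] = 18, a[3] = 17, a[4] = 14, a[5] = 10, a[6] = 3, a[7] = 13, a[8] = 16, a[9] = 8, a[10] = 3, a[11] = 11, a[12] = 14, a[13] = 4, a[14] = 18, a[15] = 1, a[16] = 19, a[17] = 20.
Since (a[16], a[17]) = (a[0], a[1]) = (19, 20) (two consecutive terms determine the rest), the sequence is periodic with period 16.
(257 - 0) mod 16 = 1, so a[257] = a[1] = 20.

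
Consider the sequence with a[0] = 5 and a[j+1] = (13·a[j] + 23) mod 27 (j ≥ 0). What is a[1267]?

1

Listing terms: a[0] = 5,  a[1] = 7,  a[2] = 6,  a[3] = 20,  a[4] = 13,  a[5] = 3,  a[6] = 8,  a[7] = 19,  a[8] = 0,  a[9] = 23,  a[10] = 25,  a[11] = 24,  a[12] = 11,  a[13] = 4,  a[14] = 21,  a[15] = 26,  a[16] = 10,  a[17] = 18,  a[18] = 14,  a[19] = 16,  a[20] = 15,  a[21] = 2,  a[22] = 22,  a[23] = 12,  a[24] = 17,  a[25] = 1,  a[26] = 9,  a[27] = 5.
The sequence repeats with period 27.
So a[1267] = a[0 + ((1267-0) mod 27)] = a[25] = 1.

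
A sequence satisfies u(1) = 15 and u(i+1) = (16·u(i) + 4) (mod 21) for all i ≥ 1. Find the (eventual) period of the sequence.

3

u(1) = 15, u(2) = 13, u(3) = 2, u(4) = 15.
Since u(4) = u(1) = 15, the sequence is periodic with period 3.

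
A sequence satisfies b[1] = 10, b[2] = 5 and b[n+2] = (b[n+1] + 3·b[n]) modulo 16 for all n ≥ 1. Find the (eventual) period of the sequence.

Computing terms: b[1] = 10; b[2] = 5; b[3] = 3; b[4] = 2; b[5] = 11; b[6] = 1; b[7] = 2; b[8] = 5; b[9] = 11; b[10] = 10; b[11] = 11; b[12] = 9; b[13] = 10; b[14] = 5.
The sequence repeats with period 12.

12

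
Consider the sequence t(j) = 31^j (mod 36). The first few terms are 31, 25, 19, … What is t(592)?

13

We have t(1) = 31,  t(2) = 25,  t(3) = 19,  t(4) = 13,  t(5) = 7,  t(6) = 1,  t(7) = 31.
The sequence repeats with period 6.
(592 - 1) mod 6 = 3, so t(592) = t(4) = 13.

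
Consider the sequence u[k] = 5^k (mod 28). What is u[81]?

We have u[0] = 1, u[1] = 5, u[2] = 25, u[3] = 13, u[4] = 9, u[5] = 17, u[6] = 1.
The sequence repeats with period 6.
(81 - 0) mod 6 = 3, so u[81] = u[3] = 13.

13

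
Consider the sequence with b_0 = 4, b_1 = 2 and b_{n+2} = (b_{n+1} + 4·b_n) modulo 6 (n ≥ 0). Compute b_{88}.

4

We have b_0 = 4; b_1 = 2; b_2 = 0; b_3 = 2; b_4 = 2; b_5 = 4; b_6 = 0; b_7 = 4; b_8 = 4; b_9 = 2.
Since (b_8, b_9) = (b_0, b_1) = (4, 2) (two consecutive terms determine the rest), the sequence is periodic with period 8.
So b_{88} = b_{0 + ((88-0) mod 8)} = b_0 = 4.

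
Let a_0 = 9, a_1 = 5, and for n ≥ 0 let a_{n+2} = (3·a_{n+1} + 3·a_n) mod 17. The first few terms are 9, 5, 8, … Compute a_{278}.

We have a_0 = 9, a_1 = 5, a_2 = 8, a_3 = 5, a_4 = 5, a_5 = 13, a_6 = 3, a_7 = 14, a_8 = 0, a_9 = 8, a_{10} = 7, a_{11} = 11, a_{12} = 3, a_{13} = 8, a_{14} = 16, a_{15} = 4, a_{16} = 9, a_{17} = 5.
Since (a_{16}, a_{17}) = (a_0, a_1) = (9, 5) (two consecutive terms determine the rest), the sequence is periodic with period 16.
So a_{278} = a_{0 + ((278-0) mod 16)} = a_6 = 3.

3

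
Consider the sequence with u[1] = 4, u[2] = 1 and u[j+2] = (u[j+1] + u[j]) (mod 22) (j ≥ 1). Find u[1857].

17

u[1] = 4; u[2] = 1; u[3] = 5; u[4] = 6; u[5] = 11; u[6] = 17; u[7] = 6; u[8] = 1; u[9] = 7; u[10] = 8; u[11] = 15; u[12] = 1; u[13] = 16; u[14] = 17; u[15] = 11; u[16] = 6; u[17] = 17; u[18] = 1; u[19] = 18; u[20] = 19; u[21] = 15; u[22] = 12; u[23] = 5; u[24] = 17; u[25] = 0; u[26] = 17; u[27] = 17; u[28] = 12; u[29] = 7; u[30] = 19; u[31] = 4; u[32] = 1.
Since (u[31], u[32]) = (u[1], u[2]) = (4, 1) (two consecutive terms determine the rest), the sequence is periodic with period 30.
(1857 - 1) mod 30 = 26, so u[1857] = u[27] = 17.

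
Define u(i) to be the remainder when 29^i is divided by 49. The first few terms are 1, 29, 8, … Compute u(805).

We have u(0) = 1,  u(1) = 29,  u(2) = 8,  u(3) = 36,  u(4) = 15,  u(5) = 43,  u(6) = 22,  u(7) = 1.
The sequence repeats with period 7.
(805 - 0) mod 7 = 0, so u(805) = u(0) = 1.

1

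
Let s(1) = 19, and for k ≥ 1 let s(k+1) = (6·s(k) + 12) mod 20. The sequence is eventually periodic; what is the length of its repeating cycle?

s(1) = 19,  s(2) = 6,  s(3) = 8,  s(4) = 0,  s(5) = 12,  s(6) = 4,  s(7) = 16,  s(8) = 8.
Since s(8) = s(3) = 8, the sequence is eventually periodic: after a pre-period of length 2 it cycles with period 5.

5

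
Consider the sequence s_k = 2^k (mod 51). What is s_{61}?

s_1 = 2, s_2 = 4, s_3 = 8, s_4 = 16, s_5 = 32, s_6 = 13, s_7 = 26, s_8 = 1, s_9 = 2.
The sequence repeats with period 8.
(61 - 1) mod 8 = 4, so s_{61} = s_5 = 32.

32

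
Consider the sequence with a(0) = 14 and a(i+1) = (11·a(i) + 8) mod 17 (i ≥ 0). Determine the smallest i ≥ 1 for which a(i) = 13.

7

a(0) = 14; a(1) = 9; a(2) = 5; a(3) = 12; a(4) = 4; a(5) = 1; a(6) = 2; a(7) = 13; a(8) = 15; a(9) = 3; a(10) = 7; a(11) = 0; a(12) = 8; a(13) = 11; a(14) = 10; a(15) = 16; a(16) = 14.
Since a(16) = a(0) = 14, the sequence is periodic with period 16.
The value 13 first appears (with i ≥ 1) at a(7).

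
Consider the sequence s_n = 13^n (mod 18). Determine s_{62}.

7

Computing terms: s_0 = 1, s_1 = 13, s_2 = 7, s_3 = 1.
The sequence repeats with period 3.
So s_{62} = s_{0 + ((62-0) mod 3)} = s_2 = 7.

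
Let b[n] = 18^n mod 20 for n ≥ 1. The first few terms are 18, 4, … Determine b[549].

8

Listing terms: b[1] = 18; b[2] = 4; b[3] = 12; b[4] = 16; b[5] = 8; b[6] = 4.
Since b[6] = b[2] = 4, the sequence is eventually periodic: after a pre-period of length 1 it cycles with period 4.
For n ≥ 2, b[n] depends only on (n - 2) mod 4. (549 - 2) mod 4 = 3, so b[549] = b[5] = 8.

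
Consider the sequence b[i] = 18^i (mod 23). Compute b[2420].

Computing terms: b[1] = 18, b[2] = 2, b[3] = 13, b[4] = 4, b[5] = 3, b[6] = 8, b[7] = 6, b[8] = 16, b[9] = 12, b[10] = 9, b[11] = 1, b[12] = 18.
The sequence repeats with period 11.
(2420 - 1) mod 11 = 10, so b[2420] = b[11] = 1.

1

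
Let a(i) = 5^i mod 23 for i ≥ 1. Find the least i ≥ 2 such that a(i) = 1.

Listing terms: a(1) = 5,  a(2) = 2,  a(3) = 10,  a(4) = 4,  a(5) = 20,  a(6) = 8,  a(7) = 17,  a(8) = 16,  a(9) = 11,  a(10) = 9,  a(11) = 22,  a(12) = 18,  a(13) = 21,  a(14) = 13,  a(15) = 19,  a(16) = 3,  a(17) = 15,  a(18) = 6,  a(19) = 7,  a(20) = 12,  a(21) = 14,  a(22) = 1,  a(23) = 5.
The sequence repeats with period 22.
The value 1 first appears (with i ≥ 2) at a(22).

22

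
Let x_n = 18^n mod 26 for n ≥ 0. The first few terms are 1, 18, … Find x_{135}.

8

Computing terms: x_0 = 1, x_1 = 18, x_2 = 12, x_3 = 8, x_4 = 14, x_5 = 18.
Since x_5 = x_1 = 18, the sequence is eventually periodic: after a pre-period of length 1 it cycles with period 4.
For n ≥ 1, x_n depends only on (n - 1) mod 4. (135 - 1) mod 4 = 2, so x_{135} = x_3 = 8.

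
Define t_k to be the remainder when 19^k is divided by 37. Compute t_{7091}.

Computing terms: t_1 = 19, t_2 = 28, t_3 = 14, t_4 = 7, t_5 = 22, t_6 = 11, t_7 = 24, t_8 = 12, t_9 = 6, t_{10} = 3, t_{11} = 20, t_{12} = 10, t_{13} = 5, t_{14} = 21, t_{15} = 29, t_{16} = 33, t_{17} = 35, t_{18} = 36, t_{19} = 18, t_{20} = 9, t_{21} = 23, t_{22} = 30, t_{23} = 15, t_{24} = 26, t_{25} = 13, t_{26} = 25, t_{27} = 31, t_{28} = 34, t_{29} = 17, t_{30} = 27, t_{31} = 32, t_{32} = 16, t_{33} = 8, t_{34} = 4, t_{35} = 2, t_{36} = 1, t_{37} = 19.
The sequence repeats with period 36.
So t_{7091} = t_{1 + ((7091-1) mod 36)} = t_{35} = 2.

2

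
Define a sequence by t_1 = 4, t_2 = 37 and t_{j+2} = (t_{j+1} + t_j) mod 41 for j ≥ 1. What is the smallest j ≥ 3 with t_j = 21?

t_1 = 4; t_2 = 37; t_3 = 0; t_4 = 37; t_5 = 37; t_6 = 33; t_7 = 29; t_8 = 21; t_9 = 9; t_{10} = 30; t_{11} = 39; t_{12} = 28; t_{13} = 26; t_{14} = 13; t_{15} = 39; t_{16} = 11; t_{17} = 9; t_{18} = 20; t_{19} = 29; t_{20} = 8; t_{21} = 37; t_{22} = 4; t_{23} = 0; t_{24} = 4; t_{25} = 4; t_{26} = 8; t_{27} = 12; t_{28} = 20; t_{29} = 32; t_{30} = 11; t_{31} = 2; t_{32} = 13; t_{33} = 15; t_{34} = 28; t_{35} = 2; t_{36} = 30; t_{37} = 32; t_{38} = 21; t_{39} = 12; t_{40} = 33; t_{41} = 4; t_{42} = 37.
The sequence repeats with period 40.
The value 21 first appears (with j ≥ 3) at t_8.

8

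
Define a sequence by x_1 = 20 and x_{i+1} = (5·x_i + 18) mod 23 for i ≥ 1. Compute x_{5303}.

Computing terms: x_1 = 20, x_2 = 3, x_3 = 10, x_4 = 22, x_5 = 13, x_6 = 14, x_7 = 19, x_8 = 21, x_9 = 8, x_{10} = 12, x_{11} = 9, x_{12} = 17, x_{13} = 11, x_{14} = 4, x_{15} = 15, x_{16} = 1, x_{17} = 0, x_{18} = 18, x_{19} = 16, x_{20} = 6, x_{21} = 2, x_{22} = 5, x_{23} = 20.
Since x_{23} = x_1 = 20, the sequence is periodic with period 22.
So x_{5303} = x_{1 + ((5303-1) mod 22)} = x_1 = 20.

20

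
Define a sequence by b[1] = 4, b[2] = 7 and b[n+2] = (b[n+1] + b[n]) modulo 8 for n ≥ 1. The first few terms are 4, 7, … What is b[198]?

b[1] = 4,  b[2] = 7,  b[3] = 3,  b[4] = 2,  b[5] = 5,  b[6] = 7,  b[7] = 4,  b[8] = 3,  b[9] = 7,  b[10] = 2,  b[11] = 1,  b[12] = 3,  b[13] = 4,  b[14] = 7.
The sequence repeats with period 12.
So b[198] = b[1 + ((198-1) mod 12)] = b[6] = 7.

7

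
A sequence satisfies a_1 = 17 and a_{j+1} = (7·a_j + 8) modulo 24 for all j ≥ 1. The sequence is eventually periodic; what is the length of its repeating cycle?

Computing terms: a_1 = 17; a_2 = 7; a_3 = 9; a_4 = 23; a_5 = 1; a_6 = 15; a_7 = 17.
Since a_7 = a_1 = 17, the sequence is periodic with period 6.

6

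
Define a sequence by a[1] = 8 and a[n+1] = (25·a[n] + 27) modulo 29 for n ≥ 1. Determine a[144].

a[1] = 8,  a[2] = 24,  a[3] = 18,  a[4] = 13,  a[5] = 4,  a[6] = 11,  a[7] = 12,  a[8] = 8.
The sequence repeats with period 7.
(144 - 1) mod 7 = 3, so a[144] = a[4] = 13.

13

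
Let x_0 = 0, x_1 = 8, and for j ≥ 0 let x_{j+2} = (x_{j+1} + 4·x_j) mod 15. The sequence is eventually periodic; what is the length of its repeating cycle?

x_0 = 0; x_1 = 8; x_2 = 8; x_3 = 10; x_4 = 12; x_5 = 7; x_6 = 10; x_7 = 8; x_8 = 3; x_9 = 5; x_{10} = 2; x_{11} = 7; x_{12} = 0; x_{13} = 13; x_{14} = 13; x_{15} = 5; x_{16} = 12; x_{17} = 2; x_{18} = 5; x_{19} = 13; x_{20} = 3; x_{21} = 10; x_{22} = 7; x_{23} = 2; x_{24} = 0; x_{25} = 8.
Since (x_{24}, x_{25}) = (x_0, x_1) = (0, 8) (two consecutive terms determine the rest), the sequence is periodic with period 24.

24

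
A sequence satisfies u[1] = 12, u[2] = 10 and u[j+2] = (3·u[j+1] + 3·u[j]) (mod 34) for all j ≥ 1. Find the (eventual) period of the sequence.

16

Listing terms: u[1] = 12; u[2] = 10; u[3] = 32; u[4] = 24; u[5] = 32; u[6] = 32; u[7] = 22; u[8] = 26; u[9] = 8; u[10] = 0; u[11] = 24; u[12] = 4; u[13] = 16; u[14] = 26; u[15] = 24; u[16] = 14; u[17] = 12; u[18] = 10.
Since (u[17], u[18]) = (u[1], u[2]) = (12, 10) (two consecutive terms determine the rest), the sequence is periodic with period 16.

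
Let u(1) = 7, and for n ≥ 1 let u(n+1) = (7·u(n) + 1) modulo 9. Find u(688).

1

Computing terms: u(1) = 7; u(2) = 5; u(3) = 0; u(4) = 1; u(5) = 8; u(6) = 3; u(7) = 4; u(8) = 2; u(9) = 6; u(10) = 7.
The sequence repeats with period 9.
(688 - 1) mod 9 = 3, so u(688) = u(4) = 1.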